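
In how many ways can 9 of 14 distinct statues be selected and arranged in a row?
P(14,9) = 14!/(14-9)! = 726485760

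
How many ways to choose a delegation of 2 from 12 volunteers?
C(12,2) = 12!/(2!×10!) = 66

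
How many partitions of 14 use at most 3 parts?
By conjugation, equals partitions of 14 into parts ≤ 3. Let r_j(i) = number of partitions of i into parts ≤ j, for i = 0..14. r_1(i) = 1 for all i; r_j(i) = r_{j-1}(i) + r_j(i-j). Rows j = 2..3: ≤2: 1 1 2 2 3 3 4 4 5 5 6 6 7 7 8; ≤3: 1 1 2 3 4 5 7 8 10 12 14 16 19 21 24. r_3(14) = 24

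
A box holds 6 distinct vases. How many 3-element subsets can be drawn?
C(6,3) = 6!/(3!×3!) = 20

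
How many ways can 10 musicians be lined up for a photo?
10! = 3628800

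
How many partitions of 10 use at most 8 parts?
By conjugation, equals partitions of 10 into parts ≤ 8. Let r_j(i) = number of partitions of i into parts ≤ j, for i = 0..10. r_1(i) = 1 for all i; r_j(i) = r_{j-1}(i) + r_j(i-j). Rows j = 2..8: ≤2: 1 1 2 2 3 3 4 4 5 5 6; ≤3: 1 1 2 3 4 5 7 8 10 12 14; ≤4: 1 1 2 3 5 6 9 11 15 18 23; ≤5: 1 1 2 3 5 7 10 13 18 23 30; ≤6: 1 1 2 3 5 7 11 14 20 26 35; ≤7: 1 1 2 3 5 7 11 15 21 28 38; ≤8: 1 1 2 3 5 7 11 15 22 29 40. r_8(10) = 40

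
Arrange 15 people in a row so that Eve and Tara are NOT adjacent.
Total - adjacent = 15! - (15-1)!×2 = 1307674368000 - 174356582400 = 1133317785600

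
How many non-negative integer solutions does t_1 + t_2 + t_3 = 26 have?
C(26+3-1, 3-1) = C(28, 2) = 378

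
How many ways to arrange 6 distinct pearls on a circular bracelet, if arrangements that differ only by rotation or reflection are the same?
(6-1)!/2 = 120/2 = 60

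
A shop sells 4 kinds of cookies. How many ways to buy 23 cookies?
C(23+4-1, 4-1) = C(26, 3) = 2600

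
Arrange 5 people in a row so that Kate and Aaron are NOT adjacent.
Total - adjacent = 5! - (5-1)!×2 = 120 - 48 = 72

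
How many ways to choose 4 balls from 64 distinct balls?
C(64,4) = 64!/(4!×60!) = 635376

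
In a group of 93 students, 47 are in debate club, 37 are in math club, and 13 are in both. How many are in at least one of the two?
|A∪B| = |A| + |B| - |A∩B| = 47 + 37 - 13 = 71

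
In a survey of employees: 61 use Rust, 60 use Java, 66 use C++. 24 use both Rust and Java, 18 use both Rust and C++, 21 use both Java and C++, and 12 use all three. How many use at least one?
|A∪B∪C| = 61+60+66-24-18-21+12 = 136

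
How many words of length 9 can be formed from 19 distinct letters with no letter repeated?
P(19,9) = 19!/(19-9)! = 33522128640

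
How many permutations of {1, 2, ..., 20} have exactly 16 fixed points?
Choose the 16 fixed points C(20,16) = 4845, derange the rest: !4 = Σ_{j=0}^{4} (-1)^j·4!/j! = 24 - 24 + 12 - 4 + 1 = 9. Product = 4845 × 9 = 43605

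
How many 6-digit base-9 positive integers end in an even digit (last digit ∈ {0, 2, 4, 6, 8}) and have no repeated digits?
Last∈{0,2,4,6,8}. Last=0: 6720. Last nonzero: 4×7×P(7,4) = 23520. Total = 30240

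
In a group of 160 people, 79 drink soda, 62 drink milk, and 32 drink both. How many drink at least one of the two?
|A∪B| = |A| + |B| - |A∩B| = 79 + 62 - 32 = 109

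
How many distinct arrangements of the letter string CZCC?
4! / (3! × 1!) = 4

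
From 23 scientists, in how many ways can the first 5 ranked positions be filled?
P(23,5) = 23!/(23-5)! = 4037880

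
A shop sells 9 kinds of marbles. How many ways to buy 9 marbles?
C(9+9-1, 9-1) = C(17, 8) = 24310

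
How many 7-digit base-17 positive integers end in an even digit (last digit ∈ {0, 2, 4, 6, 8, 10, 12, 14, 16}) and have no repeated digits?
Last∈{0,2,4,6,8,10,12,14,16}. Last=0: 5765760. Last nonzero: 8×15×P(15,5) = 43243200. Total = 49008960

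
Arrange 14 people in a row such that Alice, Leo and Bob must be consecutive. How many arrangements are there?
Treat the 3 as one block: (14-3+1)! × 3! = 479001600 × 6 = 2874009600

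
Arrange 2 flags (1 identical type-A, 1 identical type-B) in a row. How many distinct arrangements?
2! / (1! × 1!) = 2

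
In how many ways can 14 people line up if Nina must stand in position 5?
Fix one position: (14-1)! = 6227020800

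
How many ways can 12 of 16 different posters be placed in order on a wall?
P(16,12) = 16!/(16-12)! = 871782912000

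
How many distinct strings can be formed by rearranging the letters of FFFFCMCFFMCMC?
13! / (6! × 4! × 3!) = 60060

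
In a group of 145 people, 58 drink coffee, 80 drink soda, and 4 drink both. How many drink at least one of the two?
|A∪B| = |A| + |B| - |A∩B| = 58 + 80 - 4 = 134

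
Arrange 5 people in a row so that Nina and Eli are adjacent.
Treat as block: (5-1)! × 2! = 24 × 2 = 48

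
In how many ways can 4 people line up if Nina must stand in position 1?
Fix one position: (4-1)! = 6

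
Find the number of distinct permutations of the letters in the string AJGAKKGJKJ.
10! / (2! × 3! × 3! × 2!) = 25200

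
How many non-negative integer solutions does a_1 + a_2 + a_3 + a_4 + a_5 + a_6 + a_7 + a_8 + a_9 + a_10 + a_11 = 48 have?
C(48+11-1, 11-1) = C(58, 10) = 52179482355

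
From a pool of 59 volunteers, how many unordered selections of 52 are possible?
C(59,52) = 59!/(52!×7!) = 341149446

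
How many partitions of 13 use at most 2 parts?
By conjugation, equals partitions of 13 into parts ≤ 2. Let r_j(i) = number of partitions of i into parts ≤ j, for i = 0..13. r_1(i) = 1 for all i; r_j(i) = r_{j-1}(i) + r_j(i-j). Rows j = 2..2: ≤2: 1 1 2 2 3 3 4 4 5 5 6 6 7 7. r_2(13) = 7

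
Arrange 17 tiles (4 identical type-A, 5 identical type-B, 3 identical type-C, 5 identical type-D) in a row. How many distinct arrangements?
17! / (4! × 5! × 3! × 5!) = 171531360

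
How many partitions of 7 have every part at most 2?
Let r_j(i) = number of partitions of i into parts ≤ j, for i = 0..7. r_1(i) = 1 for all i; r_j(i) = r_{j-1}(i) + r_j(i-j). Rows j = 2..2: ≤2: 1 1 2 2 3 3 4 4. r_2(7) = 4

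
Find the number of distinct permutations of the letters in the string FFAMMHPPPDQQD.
13! / (2! × 2! × 2! × 2! × 1! × 1! × 3!) = 64864800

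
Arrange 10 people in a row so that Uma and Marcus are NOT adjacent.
Total - adjacent = 10! - (10-1)!×2 = 3628800 - 725760 = 2903040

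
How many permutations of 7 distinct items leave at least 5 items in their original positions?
Exactly j fixed points: C(7,j)·!(7-j); sum over j ≥ 5 (derangement numbers via !m = (m-1)·(!(m-1) + !(m-2)): !0..!2 = 1, 0, 1). Σ_{j=5}^{7} C(7,j)·!(7-j) = C(7,5)·!2 + C(7,6)·!1 + C(7,7)·!0 = 21·1 + 7·0 + 1·1 = 22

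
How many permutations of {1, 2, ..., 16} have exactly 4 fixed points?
Choose the 4 fixed points C(16,4) = 1820, derange the rest: !12 = Σ_{j=0}^{12} (-1)^j·12!/j! = 479001600 - 479001600 + 239500800 - 79833600 + 19958400 - 3991680 + 665280 - 95040 + 11880 - 1320 + 132 - 12 + 1 = 176214841. Product = 1820 × 176214841 = 320711010620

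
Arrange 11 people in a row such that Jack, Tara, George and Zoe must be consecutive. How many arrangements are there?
Treat the 4 as one block: (11-4+1)! × 4! = 40320 × 24 = 967680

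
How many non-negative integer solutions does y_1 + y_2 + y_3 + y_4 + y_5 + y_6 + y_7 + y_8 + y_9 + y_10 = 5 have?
C(5+10-1, 10-1) = C(14, 9) = 2002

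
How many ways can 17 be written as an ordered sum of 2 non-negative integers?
C(17+2-1, 2-1) = C(18, 1) = 18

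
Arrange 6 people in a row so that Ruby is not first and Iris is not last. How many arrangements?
By inclusion-exclusion: 6! - 2×(6-1)! + (6-2)! = 720 - 240 + 24 = 504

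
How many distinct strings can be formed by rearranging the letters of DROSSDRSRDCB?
12! / (3! × 3! × 3! × 1! × 1! × 1!) = 2217600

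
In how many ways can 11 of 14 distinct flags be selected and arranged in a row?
P(14,11) = 14!/(14-11)! = 14529715200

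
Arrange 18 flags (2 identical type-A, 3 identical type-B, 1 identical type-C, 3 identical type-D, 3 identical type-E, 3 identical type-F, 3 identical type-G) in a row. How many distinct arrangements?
18! / (2! × 3! × 1! × 3! × 3! × 3! × 3!) = 411675264000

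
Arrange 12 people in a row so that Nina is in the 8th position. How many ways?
Fix one position: (12-1)! = 39916800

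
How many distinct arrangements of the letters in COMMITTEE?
9! / (1! × 1! × 2! × 1! × 2! × 2!) = 45360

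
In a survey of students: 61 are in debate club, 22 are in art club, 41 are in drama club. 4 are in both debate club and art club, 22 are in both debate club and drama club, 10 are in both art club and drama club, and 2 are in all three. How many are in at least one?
|A∪B∪C| = 61+22+41-4-22-10+2 = 90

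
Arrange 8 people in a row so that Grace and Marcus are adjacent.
Treat as block: (8-1)! × 2! = 5040 × 2 = 10080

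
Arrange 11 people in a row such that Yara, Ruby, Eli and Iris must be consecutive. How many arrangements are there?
Treat the 4 as one block: (11-4+1)! × 4! = 40320 × 24 = 967680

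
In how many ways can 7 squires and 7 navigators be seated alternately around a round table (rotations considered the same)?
Fix one of the squires: (7-1)! ways for the remaining squires, × 7! ways for the navigators = 720 × 5040 = 3628800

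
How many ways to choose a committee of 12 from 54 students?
C(54,12) = 54!/(12!×42!) = 343006888770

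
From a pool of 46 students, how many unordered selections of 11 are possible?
C(46,11) = 46!/(11!×35!) = 13340783196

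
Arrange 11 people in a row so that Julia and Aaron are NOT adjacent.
Total - adjacent = 11! - (11-1)!×2 = 39916800 - 7257600 = 32659200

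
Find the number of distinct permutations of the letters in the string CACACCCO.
8! / (1! × 5! × 2!) = 168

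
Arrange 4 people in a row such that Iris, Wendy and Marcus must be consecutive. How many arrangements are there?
Treat the 3 as one block: (4-3+1)! × 3! = 2 × 6 = 12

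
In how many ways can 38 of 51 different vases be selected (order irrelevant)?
C(51,38) = 51!/(38!×13!) = 476260169700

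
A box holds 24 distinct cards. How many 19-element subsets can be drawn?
C(24,19) = 24!/(19!×5!) = 42504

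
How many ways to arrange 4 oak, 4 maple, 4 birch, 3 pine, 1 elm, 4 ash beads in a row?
20! / (4! × 4! × 4! × 3! × 1! × 4!) = 1222160940000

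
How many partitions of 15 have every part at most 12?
Let r_j(i) = number of partitions of i into parts ≤ j, for i = 0..15. r_1(i) = 1 for all i; r_j(i) = r_{j-1}(i) + r_j(i-j). Rows j = 2..12: ≤2: 1 1 2 2 3 3 4 4 5 5 6 6 7 7 8 8; ≤3: 1 1 2 3 4 5 7 8 10 12 14 16 19 21 24 27; ≤4: 1 1 2 3 5 6 9 11 15 18 23 27 34 39 47 54; ≤5: 1 1 2 3 5 7 10 13 18 23 30 37 47 57 70 84; ≤6: 1 1 2 3 5 7 11 14 20 26 35 44 58 71 90 110; ≤7: 1 1 2 3 5 7 11 15 21 28 38 49 65 82 105 131; ≤8: 1 1 2 3 5 7 11 15 22 29 40 52 70 89 116 146; ≤9: 1 1 2 3 5 7 11 15 22 30 41 54 73 94 123 157; ≤10: 1 1 2 3 5 7 11 15 22 30 42 55 75 97 128 164; ≤11: 1 1 2 3 5 7 11 15 22 30 42 56 76 99 131 169; ≤12: 1 1 2 3 5 7 11 15 22 30 42 56 77 100 133 172. r_12(15) = 172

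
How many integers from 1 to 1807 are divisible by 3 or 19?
⌊1807/3⌋ + ⌊1807/19⌋ - ⌊1807/57⌋ = 602 + 95 - 31 = 666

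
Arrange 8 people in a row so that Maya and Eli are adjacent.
Treat as block: (8-1)! × 2! = 5040 × 2 = 10080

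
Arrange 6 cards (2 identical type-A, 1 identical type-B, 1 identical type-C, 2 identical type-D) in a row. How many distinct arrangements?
6! / (2! × 1! × 1! × 2!) = 180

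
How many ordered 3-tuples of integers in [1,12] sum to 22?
Coefficient of x^22 in (x + x² + ... + x^12)^3. By inclusion-exclusion on dice exceeding 12: Σ_j (-1)^j C(3,j)·C(22-1-12j, 2) = C(3,0)·C(21,2) - C(3,1)·C(9,2) = 1·210 - 3·36 = 102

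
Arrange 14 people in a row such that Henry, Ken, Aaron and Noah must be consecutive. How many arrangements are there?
Treat the 4 as one block: (14-4+1)! × 4! = 39916800 × 24 = 958003200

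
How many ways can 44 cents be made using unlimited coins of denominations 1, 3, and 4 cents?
Coefficient of x^44 in 1/(1-x^1) · 1/(1-x^3) · 1/(1-x^4). Case on j = number of 4-cent coins (j = 0..11); remainder r = 44 - 4j is made from {1,3} in ⌊r/3⌋+1 ways. r = 44, 40, 36, 32, 28, 24, 20, 16, 12, 8, 4, 0 → 15 + 14 + 13 + 11 + 10 + 9 + 7 + 6 + 5 + 3 + 2 + 1 = 96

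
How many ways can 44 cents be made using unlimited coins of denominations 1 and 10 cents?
Coefficient of x^44 in 1/(1-x^1) · 1/(1-x^10). Use j coins of 10 for j = 0..⌊44/10⌋ = 4, the rest in 1s: 4 + 1 = 5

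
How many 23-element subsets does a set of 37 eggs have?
C(37,23) = 37!/(23!×14!) = 6107086800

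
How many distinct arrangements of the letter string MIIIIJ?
6! / (1! × 4! × 1!) = 30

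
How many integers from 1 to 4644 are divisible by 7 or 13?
⌊4644/7⌋ + ⌊4644/13⌋ - ⌊4644/91⌋ = 663 + 357 - 51 = 969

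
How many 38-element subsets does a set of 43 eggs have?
C(43,38) = 43!/(38!×5!) = 962598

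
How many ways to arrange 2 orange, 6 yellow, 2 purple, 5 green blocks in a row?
15! / (2! × 6! × 2! × 5!) = 3783780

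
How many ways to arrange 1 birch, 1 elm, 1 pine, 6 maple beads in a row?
9! / (1! × 1! × 1! × 6!) = 504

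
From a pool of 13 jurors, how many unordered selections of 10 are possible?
C(13,10) = 13!/(10!×3!) = 286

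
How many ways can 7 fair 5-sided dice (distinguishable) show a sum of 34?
Coefficient of x^34 in (x + x² + ... + x^5)^7. By inclusion-exclusion on dice exceeding 5: Σ_j (-1)^j C(7,j)·C(34-1-5j, 6) = C(7,0)·C(33,6) - C(7,1)·C(28,6) + C(7,2)·C(23,6) - C(7,3)·C(18,6) + C(7,4)·C(13,6) - C(7,5)·C(8,6) = 1·1107568 - 7·376740 + 21·100947 - 35·18564 + 35·1716 - 21·28 = 7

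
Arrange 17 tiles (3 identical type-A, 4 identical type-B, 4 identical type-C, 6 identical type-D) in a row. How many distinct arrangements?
17! / (3! × 4! × 4! × 6!) = 142942800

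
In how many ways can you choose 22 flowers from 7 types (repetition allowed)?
C(22+7-1, 7-1) = C(28, 6) = 376740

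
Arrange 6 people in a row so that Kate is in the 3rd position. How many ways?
Fix one position: (6-1)! = 120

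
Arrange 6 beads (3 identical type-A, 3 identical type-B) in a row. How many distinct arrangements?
6! / (3! × 3!) = 20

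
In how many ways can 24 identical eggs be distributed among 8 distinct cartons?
C(24+8-1, 8-1) = C(31, 7) = 2629575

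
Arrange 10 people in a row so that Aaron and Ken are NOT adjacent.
Total - adjacent = 10! - (10-1)!×2 = 3628800 - 725760 = 2903040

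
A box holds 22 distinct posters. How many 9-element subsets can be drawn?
C(22,9) = 22!/(9!×13!) = 497420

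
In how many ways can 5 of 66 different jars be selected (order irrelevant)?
C(66,5) = 66!/(5!×61!) = 8936928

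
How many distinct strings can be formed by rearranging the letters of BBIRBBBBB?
9! / (7! × 1! × 1!) = 72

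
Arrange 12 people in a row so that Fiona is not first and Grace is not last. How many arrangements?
By inclusion-exclusion: 12! - 2×(12-1)! + (12-2)! = 479001600 - 79833600 + 3628800 = 402796800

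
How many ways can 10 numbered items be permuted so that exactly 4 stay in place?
Choose the 4 fixed points C(10,4) = 210, derange the rest: !6 = Σ_{j=0}^{6} (-1)^j·6!/j! = 720 - 720 + 360 - 120 + 30 - 6 + 1 = 265. Product = 210 × 265 = 55650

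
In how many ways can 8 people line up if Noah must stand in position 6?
Fix one position: (8-1)! = 5040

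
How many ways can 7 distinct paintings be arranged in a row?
7! = 5040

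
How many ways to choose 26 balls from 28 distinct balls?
C(28,26) = 28!/(26!×2!) = 378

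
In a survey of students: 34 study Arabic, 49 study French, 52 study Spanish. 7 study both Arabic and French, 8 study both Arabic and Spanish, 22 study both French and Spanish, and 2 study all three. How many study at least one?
|A∪B∪C| = 34+49+52-7-8-22+2 = 100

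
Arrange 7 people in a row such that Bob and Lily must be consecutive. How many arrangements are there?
Treat the 2 as one block: (7-2+1)! × 2! = 720 × 2 = 1440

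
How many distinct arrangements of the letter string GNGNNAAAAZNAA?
13! / (1! × 4! × 6! × 2!) = 180180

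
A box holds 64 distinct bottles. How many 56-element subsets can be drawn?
C(64,56) = 64!/(56!×8!) = 4426165368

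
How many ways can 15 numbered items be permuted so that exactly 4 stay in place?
Choose the 4 fixed points C(15,4) = 1365, derange the rest: !11 = Σ_{j=0}^{11} (-1)^j·11!/j! = 39916800 - 39916800 + 19958400 - 6652800 + 1663200 - 332640 + 55440 - 7920 + 990 - 110 + 11 - 1 = 14684570. Product = 1365 × 14684570 = 20044438050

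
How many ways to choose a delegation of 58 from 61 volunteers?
C(61,58) = 61!/(58!×3!) = 35990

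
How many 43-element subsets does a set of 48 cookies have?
C(48,43) = 48!/(43!×5!) = 1712304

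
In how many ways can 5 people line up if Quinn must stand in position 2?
Fix one position: (5-1)! = 24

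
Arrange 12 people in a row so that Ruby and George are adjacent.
Treat as block: (12-1)! × 2! = 39916800 × 2 = 79833600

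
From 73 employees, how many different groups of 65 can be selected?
C(73,65) = 73!/(65!×8!) = 13442126049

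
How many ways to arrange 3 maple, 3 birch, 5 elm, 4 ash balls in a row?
15! / (3! × 3! × 5! × 4!) = 12612600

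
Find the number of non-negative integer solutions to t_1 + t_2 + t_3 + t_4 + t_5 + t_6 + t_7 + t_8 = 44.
C(44+8-1, 8-1) = C(51, 7) = 115775100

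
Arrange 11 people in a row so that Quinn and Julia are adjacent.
Treat as block: (11-1)! × 2! = 3628800 × 2 = 7257600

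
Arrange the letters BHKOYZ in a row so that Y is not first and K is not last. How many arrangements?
By inclusion-exclusion: 6! - 2×(6-1)! + (6-2)! = 720 - 240 + 24 = 504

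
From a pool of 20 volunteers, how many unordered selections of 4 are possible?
C(20,4) = 20!/(4!×16!) = 4845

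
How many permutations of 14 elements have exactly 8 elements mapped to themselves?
Choose the 8 fixed points C(14,8) = 3003, derange the rest: !6 = Σ_{j=0}^{6} (-1)^j·6!/j! = 720 - 720 + 360 - 120 + 30 - 6 + 1 = 265. Product = 3003 × 265 = 795795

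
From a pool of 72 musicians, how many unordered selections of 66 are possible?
C(72,66) = 72!/(66!×6!) = 156238908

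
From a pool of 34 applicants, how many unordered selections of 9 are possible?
C(34,9) = 34!/(9!×25!) = 52451256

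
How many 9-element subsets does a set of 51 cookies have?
C(51,9) = 51!/(9!×42!) = 3042312350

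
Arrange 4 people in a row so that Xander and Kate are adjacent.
Treat as block: (4-1)! × 2! = 6 × 2 = 12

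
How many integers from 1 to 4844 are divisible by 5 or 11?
⌊4844/5⌋ + ⌊4844/11⌋ - ⌊4844/55⌋ = 968 + 440 - 88 = 1320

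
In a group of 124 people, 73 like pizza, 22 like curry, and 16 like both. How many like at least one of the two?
|A∪B| = |A| + |B| - |A∩B| = 73 + 22 - 16 = 79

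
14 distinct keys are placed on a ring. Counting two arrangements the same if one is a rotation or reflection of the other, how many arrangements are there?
(14-1)!/2 = 6227020800/2 = 3113510400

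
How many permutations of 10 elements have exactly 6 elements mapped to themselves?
Choose the 6 fixed points C(10,6) = 210, derange the rest: !4 = Σ_{j=0}^{4} (-1)^j·4!/j! = 24 - 24 + 12 - 4 + 1 = 9. Product = 210 × 9 = 1890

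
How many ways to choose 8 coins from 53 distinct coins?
C(53,8) = 53!/(8!×45!) = 886322710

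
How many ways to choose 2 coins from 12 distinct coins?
C(12,2) = 12!/(2!×10!) = 66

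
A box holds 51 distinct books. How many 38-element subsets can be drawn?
C(51,38) = 51!/(38!×13!) = 476260169700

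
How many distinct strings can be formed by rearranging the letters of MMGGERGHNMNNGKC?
15! / (1! × 3! × 4! × 1! × 1! × 3! × 1! × 1!) = 1513512000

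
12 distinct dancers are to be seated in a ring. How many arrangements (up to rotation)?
Circular: fix one position, arrange the rest. (12-1)! = 39916800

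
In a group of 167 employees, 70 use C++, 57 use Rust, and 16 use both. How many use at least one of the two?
|A∪B| = |A| + |B| - |A∩B| = 70 + 57 - 16 = 111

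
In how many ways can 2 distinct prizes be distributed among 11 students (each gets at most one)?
P(11,2) = 11!/(11-2)! = 110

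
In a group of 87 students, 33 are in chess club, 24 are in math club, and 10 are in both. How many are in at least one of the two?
|A∪B| = |A| + |B| - |A∩B| = 33 + 24 - 10 = 47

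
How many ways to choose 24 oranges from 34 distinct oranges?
C(34,24) = 34!/(24!×10!) = 131128140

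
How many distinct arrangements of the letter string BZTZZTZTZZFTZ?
13! / (4! × 7! × 1! × 1!) = 51480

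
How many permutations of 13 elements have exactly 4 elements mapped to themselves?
Choose the 4 fixed points C(13,4) = 715, derange the rest: !9 = Σ_{j=0}^{9} (-1)^j·9!/j! = 362880 - 362880 + 181440 - 60480 + 15120 - 3024 + 504 - 72 + 9 - 1 = 133496. Product = 715 × 133496 = 95449640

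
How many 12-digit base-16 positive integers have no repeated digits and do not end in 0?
Last digit: 15 nonzero choices. First digit: 14 (nonzero, ≠last). Middle 10: P(14,10) = 3632428800. Total = 762810048000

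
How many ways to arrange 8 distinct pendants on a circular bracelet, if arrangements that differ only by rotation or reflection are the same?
(8-1)!/2 = 5040/2 = 2520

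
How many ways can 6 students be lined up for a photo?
6! = 720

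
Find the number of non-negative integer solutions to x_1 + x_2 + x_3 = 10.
C(10+3-1, 3-1) = C(12, 2) = 66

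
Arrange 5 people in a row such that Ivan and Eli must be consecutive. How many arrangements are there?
Treat the 2 as one block: (5-2+1)! × 2! = 24 × 2 = 48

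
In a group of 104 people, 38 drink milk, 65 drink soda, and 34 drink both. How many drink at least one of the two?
|A∪B| = |A| + |B| - |A∩B| = 38 + 65 - 34 = 69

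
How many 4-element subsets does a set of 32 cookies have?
C(32,4) = 32!/(4!×28!) = 35960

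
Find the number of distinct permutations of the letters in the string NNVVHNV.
7! / (1! × 3! × 3!) = 140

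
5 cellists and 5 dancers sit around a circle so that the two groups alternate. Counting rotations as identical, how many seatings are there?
Fix one of the cellists: (5-1)! ways for the remaining cellists, × 5! ways for the dancers = 24 × 120 = 2880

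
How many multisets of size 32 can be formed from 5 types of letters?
C(32+5-1, 5-1) = C(36, 4) = 58905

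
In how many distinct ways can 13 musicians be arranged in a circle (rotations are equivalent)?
Circular: fix one position, arrange the rest. (13-1)! = 479001600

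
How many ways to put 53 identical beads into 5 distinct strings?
C(53+5-1, 5-1) = C(57, 4) = 395010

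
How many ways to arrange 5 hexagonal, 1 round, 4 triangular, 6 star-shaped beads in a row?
16! / (5! × 1! × 4! × 6!) = 10090080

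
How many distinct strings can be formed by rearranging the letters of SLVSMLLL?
8! / (2! × 1! × 1! × 4!) = 840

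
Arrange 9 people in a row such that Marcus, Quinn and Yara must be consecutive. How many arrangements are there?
Treat the 3 as one block: (9-3+1)! × 3! = 5040 × 6 = 30240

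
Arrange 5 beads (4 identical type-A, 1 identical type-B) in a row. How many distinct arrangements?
5! / (4! × 1!) = 5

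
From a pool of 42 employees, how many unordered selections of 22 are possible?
C(42,22) = 42!/(22!×20!) = 513791607420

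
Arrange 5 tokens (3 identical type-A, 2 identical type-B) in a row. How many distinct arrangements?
5! / (3! × 2!) = 10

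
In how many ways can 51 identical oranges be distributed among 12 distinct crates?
C(51+12-1, 12-1) = C(62, 11) = 508271323092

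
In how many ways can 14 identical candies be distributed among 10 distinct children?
C(14+10-1, 10-1) = C(23, 9) = 817190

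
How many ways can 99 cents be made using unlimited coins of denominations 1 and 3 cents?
Coefficient of x^99 in 1/(1-x^1) · 1/(1-x^3). Use j coins of 3 for j = 0..⌊99/3⌋ = 33, the rest in 1s: 33 + 1 = 34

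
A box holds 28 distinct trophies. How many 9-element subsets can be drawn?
C(28,9) = 28!/(9!×19!) = 6906900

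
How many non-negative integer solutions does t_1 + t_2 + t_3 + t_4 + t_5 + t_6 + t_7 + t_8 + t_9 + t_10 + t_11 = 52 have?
C(52+11-1, 11-1) = C(62, 10) = 107518933731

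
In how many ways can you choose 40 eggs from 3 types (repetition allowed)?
C(40+3-1, 3-1) = C(42, 2) = 861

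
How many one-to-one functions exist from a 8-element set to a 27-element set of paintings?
P(27,8) = 27!/(27-8)! = 89513424000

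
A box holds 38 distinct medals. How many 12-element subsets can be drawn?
C(38,12) = 38!/(12!×26!) = 2707475148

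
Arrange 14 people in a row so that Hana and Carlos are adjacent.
Treat as block: (14-1)! × 2! = 6227020800 × 2 = 12454041600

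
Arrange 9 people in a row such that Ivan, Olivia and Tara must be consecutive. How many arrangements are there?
Treat the 3 as one block: (9-3+1)! × 3! = 5040 × 6 = 30240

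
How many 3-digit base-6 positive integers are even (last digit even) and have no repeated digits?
Last∈{0,2,4}. Last=0: 20. Last nonzero: 2×4×P(4,1) = 32. Total = 52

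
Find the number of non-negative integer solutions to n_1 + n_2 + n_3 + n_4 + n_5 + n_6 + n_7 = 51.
C(51+7-1, 7-1) = C(57, 6) = 36288252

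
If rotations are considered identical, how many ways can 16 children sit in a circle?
Circular: fix one position, arrange the rest. (16-1)! = 1307674368000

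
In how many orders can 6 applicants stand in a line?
6! = 720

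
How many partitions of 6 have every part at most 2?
Let r_j(i) = number of partitions of i into parts ≤ j, for i = 0..6. r_1(i) = 1 for all i; r_j(i) = r_{j-1}(i) + r_j(i-j). Rows j = 2..2: ≤2: 1 1 2 2 3 3 4. r_2(6) = 4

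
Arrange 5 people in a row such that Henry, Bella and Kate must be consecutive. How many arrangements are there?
Treat the 3 as one block: (5-3+1)! × 3! = 6 × 6 = 36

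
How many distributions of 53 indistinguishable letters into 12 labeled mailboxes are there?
C(53+12-1, 12-1) = C(64, 11) = 743595781824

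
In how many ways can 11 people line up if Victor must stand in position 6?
Fix one position: (11-1)! = 3628800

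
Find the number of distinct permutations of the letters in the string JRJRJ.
5! / (3! × 2!) = 10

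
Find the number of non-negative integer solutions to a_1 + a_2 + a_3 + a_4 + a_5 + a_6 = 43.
C(43+6-1, 6-1) = C(48, 5) = 1712304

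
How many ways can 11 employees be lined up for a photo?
11! = 39916800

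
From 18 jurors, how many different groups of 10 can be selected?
C(18,10) = 18!/(10!×8!) = 43758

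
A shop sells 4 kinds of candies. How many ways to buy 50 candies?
C(50+4-1, 4-1) = C(53, 3) = 23426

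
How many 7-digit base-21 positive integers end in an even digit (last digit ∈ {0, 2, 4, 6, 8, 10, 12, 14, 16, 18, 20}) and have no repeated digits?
Last∈{0,2,4,6,8,10,12,14,16,18,20}. Last=0: 27907200. Last nonzero: 10×19×P(19,5) = 265118400. Total = 293025600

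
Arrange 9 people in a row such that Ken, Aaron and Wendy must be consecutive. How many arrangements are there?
Treat the 3 as one block: (9-3+1)! × 3! = 5040 × 6 = 30240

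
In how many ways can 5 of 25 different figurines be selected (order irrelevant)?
C(25,5) = 25!/(5!×20!) = 53130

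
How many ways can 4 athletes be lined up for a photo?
4! = 24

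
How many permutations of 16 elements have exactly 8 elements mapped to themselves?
Choose the 8 fixed points C(16,8) = 12870, derange the rest: !8 = Σ_{j=0}^{8} (-1)^j·8!/j! = 40320 - 40320 + 20160 - 6720 + 1680 - 336 + 56 - 8 + 1 = 14833. Product = 12870 × 14833 = 190900710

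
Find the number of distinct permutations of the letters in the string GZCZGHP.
7! / (2! × 1! × 1! × 1! × 2!) = 1260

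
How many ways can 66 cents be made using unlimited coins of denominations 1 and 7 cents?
Coefficient of x^66 in 1/(1-x^1) · 1/(1-x^7). Use j coins of 7 for j = 0..⌊66/7⌋ = 9, the rest in 1s: 9 + 1 = 10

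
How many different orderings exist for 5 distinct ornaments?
5! = 120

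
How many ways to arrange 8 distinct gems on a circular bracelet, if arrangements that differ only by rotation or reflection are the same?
(8-1)!/2 = 5040/2 = 2520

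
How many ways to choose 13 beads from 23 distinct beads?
C(23,13) = 23!/(13!×10!) = 1144066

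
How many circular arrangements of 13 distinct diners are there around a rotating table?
Circular: fix one position, arrange the rest. (13-1)! = 479001600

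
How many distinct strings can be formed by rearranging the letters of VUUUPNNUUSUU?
12! / (1! × 7! × 1! × 1! × 2!) = 47520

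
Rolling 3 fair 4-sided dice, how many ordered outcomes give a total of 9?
Coefficient of x^9 in (x + x² + ... + x^4)^3. By inclusion-exclusion on dice exceeding 4: Σ_j (-1)^j C(3,j)·C(9-1-4j, 2) = C(3,0)·C(8,2) - C(3,1)·C(4,2) = 1·28 - 3·6 = 10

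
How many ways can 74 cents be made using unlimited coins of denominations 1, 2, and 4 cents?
Coefficient of x^74 in 1/(1-x^1) · 1/(1-x^2) · 1/(1-x^4). Case on j = number of 4-cent coins (j = 0..18); remainder r = 74 - 4j is made from {1,2} in ⌊r/2⌋+1 ways. r = 74, 70, 66, 62, 58, 54, 50, 46, 42, 38, 34, 30, 26, 22, 18, 14, 10, 6, 2 → 38 + 36 + 34 + 32 + 30 + 28 + 26 + 24 + 22 + 20 + 18 + 16 + 14 + 12 + 10 + 8 + 6 + 4 + 2 = 380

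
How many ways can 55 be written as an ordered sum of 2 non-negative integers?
C(55+2-1, 2-1) = C(56, 1) = 56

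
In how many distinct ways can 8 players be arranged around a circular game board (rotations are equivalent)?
Circular: fix one position, arrange the rest. (8-1)! = 5040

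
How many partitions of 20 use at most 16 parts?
By conjugation, equals partitions of 20 into parts ≤ 16. Let r_j(i) = number of partitions of i into parts ≤ j, for i = 0..20. r_1(i) = 1 for all i; r_j(i) = r_{j-1}(i) + r_j(i-j). Rows j = 2..16: ≤2: 1 1 2 2 3 3 4 4 5 5 6 6 7 7 8 8 9 9 10 10 11; ≤3: 1 1 2 3 4 5 7 8 10 12 14 16 19 21 24 27 30 33 37 40 44; ≤4: 1 1 2 3 5 6 9 11 15 18 23 27 34 39 47 54 64 72 84 94 108; ≤5: 1 1 2 3 5 7 10 13 18 23 30 37 47 57 70 84 101 119 141 164 192; ≤6: 1 1 2 3 5 7 11 14 20 26 35 44 58 71 90 110 136 163 199 235 282; ≤7: 1 1 2 3 5 7 11 15 21 28 38 49 65 82 105 131 164 201 248 300 364; ≤8: 1 1 2 3 5 7 11 15 22 29 40 52 70 89 116 146 186 230 288 352 434; ≤9: 1 1 2 3 5 7 11 15 22 30 41 54 73 94 123 157 201 252 318 393 488; ≤10: 1 1 2 3 5 7 11 15 22 30 42 55 75 97 128 164 212 267 340 423 530; ≤11: 1 1 2 3 5 7 11 15 22 30 42 56 76 99 131 169 219 278 355 445 560; ≤12: 1 1 2 3 5 7 11 15 22 30 42 56 77 100 133 172 224 285 366 460 582; ≤13: 1 1 2 3 5 7 11 15 22 30 42 56 77 101 134 174 227 290 373 471 597; ≤14: 1 1 2 3 5 7 11 15 22 30 42 56 77 101 135 175 229 293 378 478 608; ≤15: 1 1 2 3 5 7 11 15 22 30 42 56 77 101 135 176 230 295 381 483 615; ≤16: 1 1 2 3 5 7 11 15 22 30 42 56 77 101 135 176 231 296 383 486 620. r_16(20) = 620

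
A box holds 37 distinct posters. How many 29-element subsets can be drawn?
C(37,29) = 37!/(29!×8!) = 38608020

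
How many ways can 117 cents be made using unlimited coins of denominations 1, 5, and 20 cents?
Coefficient of x^117 in 1/(1-x^1) · 1/(1-x^5) · 1/(1-x^20). Case on j = number of 20-cent coins (j = 0..5); remainder r = 117 - 20j is made from {1,5} in ⌊r/5⌋+1 ways. r = 117, 97, 77, 57, 37, 17 → 24 + 20 + 16 + 12 + 8 + 4 = 84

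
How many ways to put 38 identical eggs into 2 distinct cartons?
C(38+2-1, 2-1) = C(39, 1) = 39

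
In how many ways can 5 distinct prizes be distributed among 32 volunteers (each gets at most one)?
P(32,5) = 32!/(32-5)! = 24165120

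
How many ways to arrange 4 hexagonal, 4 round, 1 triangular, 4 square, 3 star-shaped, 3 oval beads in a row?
19! / (4! × 4! × 1! × 4! × 3! × 3!) = 244432188000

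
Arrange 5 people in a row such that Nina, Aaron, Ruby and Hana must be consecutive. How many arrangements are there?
Treat the 4 as one block: (5-4+1)! × 4! = 2 × 24 = 48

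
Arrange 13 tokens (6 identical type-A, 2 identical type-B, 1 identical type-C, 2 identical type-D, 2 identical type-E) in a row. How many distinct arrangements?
13! / (6! × 2! × 1! × 2! × 2!) = 1081080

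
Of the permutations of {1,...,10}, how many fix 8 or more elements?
Exactly j fixed points: C(10,j)·!(10-j); sum over j ≥ 8 (derangement numbers via !m = (m-1)·(!(m-1) + !(m-2)): !0..!2 = 1, 0, 1). Σ_{j=8}^{10} C(10,j)·!(10-j) = C(10,8)·!2 + C(10,9)·!1 + C(10,10)·!0 = 45·1 + 10·0 + 1·1 = 46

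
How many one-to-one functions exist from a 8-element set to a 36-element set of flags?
P(36,8) = 36!/(36-8)! = 1220096908800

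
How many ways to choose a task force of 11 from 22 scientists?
C(22,11) = 22!/(11!×11!) = 705432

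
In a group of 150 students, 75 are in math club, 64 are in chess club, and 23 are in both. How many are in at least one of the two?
|A∪B| = |A| + |B| - |A∩B| = 75 + 64 - 23 = 116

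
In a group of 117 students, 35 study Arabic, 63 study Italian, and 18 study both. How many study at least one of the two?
|A∪B| = |A| + |B| - |A∩B| = 35 + 63 - 18 = 80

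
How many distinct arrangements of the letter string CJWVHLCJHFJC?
12! / (3! × 2! × 1! × 1! × 1! × 3! × 1!) = 6652800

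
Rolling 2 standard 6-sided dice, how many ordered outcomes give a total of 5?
Coefficient of x^5 in (x + x² + ... + x^6)^2. By inclusion-exclusion on dice exceeding 6: Σ_j (-1)^j C(2,j)·C(5-1-6j, 1) = C(2,0)·C(4,1) = 1·4 = 4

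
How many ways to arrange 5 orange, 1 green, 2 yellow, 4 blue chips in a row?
12! / (5! × 1! × 2! × 4!) = 83160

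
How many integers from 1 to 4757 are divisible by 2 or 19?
⌊4757/2⌋ + ⌊4757/19⌋ - ⌊4757/38⌋ = 2378 + 250 - 125 = 2503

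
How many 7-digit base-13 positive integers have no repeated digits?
First digit: 12 choices (nonzero). Then descending: 12 × 12 × 11 × 10 × 9 × 8 × 7 = 7983360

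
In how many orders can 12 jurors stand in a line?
12! = 479001600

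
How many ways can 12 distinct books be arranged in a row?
12! = 479001600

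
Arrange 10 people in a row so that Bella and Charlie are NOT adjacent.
Total - adjacent = 10! - (10-1)!×2 = 3628800 - 725760 = 2903040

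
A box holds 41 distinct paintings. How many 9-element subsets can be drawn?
C(41,9) = 41!/(9!×32!) = 350343565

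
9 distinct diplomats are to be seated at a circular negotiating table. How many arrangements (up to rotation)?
Circular: fix one position, arrange the rest. (9-1)! = 40320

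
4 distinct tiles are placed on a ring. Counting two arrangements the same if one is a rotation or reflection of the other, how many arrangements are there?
(4-1)!/2 = 6/2 = 3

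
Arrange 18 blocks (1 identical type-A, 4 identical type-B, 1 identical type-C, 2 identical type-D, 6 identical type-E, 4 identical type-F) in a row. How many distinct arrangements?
18! / (1! × 4! × 1! × 2! × 6! × 4!) = 7718911200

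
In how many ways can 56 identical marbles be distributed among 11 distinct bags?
C(56+11-1, 11-1) = C(66, 10) = 210980549208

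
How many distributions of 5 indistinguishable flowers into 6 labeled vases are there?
C(5+6-1, 6-1) = C(10, 5) = 252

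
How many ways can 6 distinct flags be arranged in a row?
6! = 720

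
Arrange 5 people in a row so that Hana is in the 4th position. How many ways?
Fix one position: (5-1)! = 24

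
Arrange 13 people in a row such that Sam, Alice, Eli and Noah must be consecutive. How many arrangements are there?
Treat the 4 as one block: (13-4+1)! × 4! = 3628800 × 24 = 87091200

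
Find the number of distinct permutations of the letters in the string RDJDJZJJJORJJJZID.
17! / (1! × 3! × 2! × 1! × 8! × 2!) = 367567200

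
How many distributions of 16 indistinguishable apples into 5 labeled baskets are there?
C(16+5-1, 5-1) = C(20, 4) = 4845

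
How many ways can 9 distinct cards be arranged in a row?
9! = 362880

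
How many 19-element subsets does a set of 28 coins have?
C(28,19) = 28!/(19!×9!) = 6906900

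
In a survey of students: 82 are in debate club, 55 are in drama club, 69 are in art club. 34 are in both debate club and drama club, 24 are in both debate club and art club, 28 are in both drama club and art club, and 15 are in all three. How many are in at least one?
|A∪B∪C| = 82+55+69-34-24-28+15 = 135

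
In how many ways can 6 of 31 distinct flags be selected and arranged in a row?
P(31,6) = 31!/(31-6)! = 530122320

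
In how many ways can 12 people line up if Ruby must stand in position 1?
Fix one position: (12-1)! = 39916800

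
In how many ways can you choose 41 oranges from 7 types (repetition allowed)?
C(41+7-1, 7-1) = C(47, 6) = 10737573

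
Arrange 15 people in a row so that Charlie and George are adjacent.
Treat as block: (15-1)! × 2! = 87178291200 × 2 = 174356582400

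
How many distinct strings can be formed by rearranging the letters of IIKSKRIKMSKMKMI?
15! / (5! × 3! × 4! × 1! × 2!) = 37837800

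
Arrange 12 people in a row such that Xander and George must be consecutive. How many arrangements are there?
Treat the 2 as one block: (12-2+1)! × 2! = 39916800 × 2 = 79833600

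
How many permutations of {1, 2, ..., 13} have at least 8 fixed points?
Exactly j fixed points: C(13,j)·!(13-j); sum over j ≥ 8 (derangement numbers via !m = (m-1)·(!(m-1) + !(m-2)): !0..!5 = 1, 0, 1, 2, 9, 44). Σ_{j=8}^{13} C(13,j)·!(13-j) = C(13,8)·!5 + C(13,9)·!4 + C(13,10)·!3 + C(13,11)·!2 + C(13,12)·!1 + C(13,13)·!0 = 1287·44 + 715·9 + 286·2 + 78·1 + 13·0 + 1·1 = 63714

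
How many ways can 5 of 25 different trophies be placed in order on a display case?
P(25,5) = 25!/(25-5)! = 6375600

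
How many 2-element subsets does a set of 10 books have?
C(10,2) = 10!/(2!×8!) = 45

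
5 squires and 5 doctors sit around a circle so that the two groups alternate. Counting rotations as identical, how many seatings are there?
Fix one of the squires: (5-1)! ways for the remaining squires, × 5! ways for the doctors = 24 × 120 = 2880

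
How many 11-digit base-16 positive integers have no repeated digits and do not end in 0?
Last digit: 15 nonzero choices. First digit: 14 (nonzero, ≠last). Middle 9: P(14,9) = 726485760. Total = 152562009600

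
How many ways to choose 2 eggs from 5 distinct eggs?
C(5,2) = 5!/(2!×3!) = 10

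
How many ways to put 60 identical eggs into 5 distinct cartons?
C(60+5-1, 5-1) = C(64, 4) = 635376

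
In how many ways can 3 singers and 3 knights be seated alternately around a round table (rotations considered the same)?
Fix one of the singers: (3-1)! ways for the remaining singers, × 3! ways for the knights = 2 × 6 = 12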